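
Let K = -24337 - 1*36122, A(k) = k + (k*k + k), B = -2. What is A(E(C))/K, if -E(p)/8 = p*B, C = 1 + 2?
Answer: -800/20153 ≈ -0.039696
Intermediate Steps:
C = 3
E(p) = 16*p (E(p) = -8*p*(-2) = -(-16)*p = 16*p)
A(k) = k**2 + 2*k (A(k) = k + (k**2 + k) = k + (k + k**2) = k**2 + 2*k)
K = -60459 (K = -24337 - 36122 = -60459)
A(E(C))/K = ((16*3)*(2 + 16*3))/(-60459) = (48*(2 + 48))*(-1/60459) = (48*50)*(-1/60459) = 2400*(-1/60459) = -800/20153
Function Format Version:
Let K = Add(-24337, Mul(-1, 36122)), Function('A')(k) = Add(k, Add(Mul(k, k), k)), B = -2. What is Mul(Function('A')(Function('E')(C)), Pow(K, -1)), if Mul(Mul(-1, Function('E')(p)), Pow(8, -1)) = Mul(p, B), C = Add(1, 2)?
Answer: Rational(-800, 20153) ≈ -0.039696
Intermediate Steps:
C = 3
Function('E')(p) = Mul(16, p) (Function('E')(p) = Mul(-8, Mul(p, -2)) = Mul(-8, Mul(-2, p)) = Mul(16, p))
Function('A')(k) = Add(Pow(k, 2), Mul(2, k)) (Function('A')(k) = Add(k, Add(Pow(k, 2), k)) = Add(k, Add(k, Pow(k, 2))) = Add(Pow(k, 2), Mul(2, k)))
K = -60459 (K = Add(-24337, -36122) = -60459)
Mul(Function('A')(Function('E')(C)), Pow(K, -1)) = Mul(Mul(Mul(16, 3), Add(2, Mul(16, 3))), Pow(-60459, -1)) = Mul(Mul(48, Add(2, 48)), Rational(-1, 60459)) = Mul(Mul(48, 50), Rational(-1, 60459)) = Mul(2400, Rational(-1, 60459)) = Rational(-800, 20153)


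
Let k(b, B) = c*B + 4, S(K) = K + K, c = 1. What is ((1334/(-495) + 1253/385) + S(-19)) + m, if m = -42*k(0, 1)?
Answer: -122483/495 ≈ -247.44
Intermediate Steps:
S(K) = 2*K
k(b, B) = 4 + B (k(b, B) = 1*B + 4 = B + 4 = 4 + B)
m = -210 (m = -42*(4 + 1) = -42*5 = -210)
((1334/(-495) + 1253/385) + S(-19)) + m = ((1334/(-495) + 1253/385) + 2*(-19)) - 210 = ((1334*(-1/495) + 1253*(1/385)) - 38) - 210 = ((-1334/495 + 179/55) - 38) - 210 = (277/495 - 38) - 210 = -18533/495 - 210 = -122483/495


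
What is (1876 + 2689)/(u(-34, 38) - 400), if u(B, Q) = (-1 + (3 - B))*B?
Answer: -4565/1624 ≈ -2.8110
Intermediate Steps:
u(B, Q) = B*(2 - B) (u(B, Q) = (2 - B)*B = B*(2 - B))
(1876 + 2689)/(u(-34, 38) - 400) = (1876 + 2689)/(-34*(2 - 1*(-34)) - 400) = 4565/(-34*(2 + 34) - 400) = 4565/(-34*36 - 400) = 4565/(-1224 - 400) = 4565/(-1624) = 4565*(-1/1624) = -4565/1624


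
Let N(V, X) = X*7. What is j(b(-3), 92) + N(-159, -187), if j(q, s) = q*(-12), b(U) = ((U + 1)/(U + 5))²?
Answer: -1321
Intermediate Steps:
b(U) = (1 + U)²/(5 + U)² (b(U) = ((1 + U)/(5 + U))² = (1 + U)²/(5 + U)²)
j(q, s) = -12*q
N(V, X) = 7*X
j(b(-3), 92) + N(-159, -187) = -12*(1 - 3)²/(5 - 3)² + 7*(-187) = -12*(-2)²/2² - 1309 = -48/4 - 1309 = -12*1 - 1309 = -12 - 1309 = -1321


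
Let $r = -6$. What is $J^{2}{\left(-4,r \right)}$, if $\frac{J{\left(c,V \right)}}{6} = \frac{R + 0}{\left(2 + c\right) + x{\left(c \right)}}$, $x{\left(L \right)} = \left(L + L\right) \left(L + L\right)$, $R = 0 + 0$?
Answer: $0$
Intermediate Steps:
$R = 0$
$x{\left(L \right)} = 4 L^{2}$ ($x{\left(L \right)} = 2 L 2 L = 4 L^{2}$)
$J{\left(c,V \right)} = 0$ ($J{\left(c,V \right)} = 6 \frac{0 + 0}{\left(2 + c\right) + 4 c^{2}} = 6 \frac{0}{2 + c + 4 c^{2}} = 6 \cdot 0 = 0$)
$J^{2}{\left(-4,r \right)} = 0^{2} = 0$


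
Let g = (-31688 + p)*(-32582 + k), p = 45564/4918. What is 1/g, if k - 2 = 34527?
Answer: -2459/151667425470 ≈ -1.6213e-8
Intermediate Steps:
k = 34529 (k = 2 + 34527 = 34529)
p = 22782/2459 (p = 45564*(1/4918) = 22782/2459 ≈ 9.2647)
g = -151667425470/2459 (g = (-31688 + 22782/2459)*(-32582 + 34529) = -77898010/2459*1947 = -151667425470/2459 ≈ -6.1678e+7)
1/g = 1/(-151667425470/2459) = -2459/151667425470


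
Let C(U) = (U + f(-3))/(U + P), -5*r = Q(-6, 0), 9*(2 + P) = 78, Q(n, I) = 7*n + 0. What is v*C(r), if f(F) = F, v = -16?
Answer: -648/113 ≈ -5.7345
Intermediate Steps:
Q(n, I) = 7*n
P = 20/3 (P = -2 + (⅑)*78 = -2 + 26/3 = 20/3 ≈ 6.6667)
r = 42/5 (r = -7*(-6)/5 = -⅕*(-42) = 42/5 ≈ 8.4000)
C(U) = (-3 + U)/(20/3 + U) (C(U) = (U - 3)/(U + 20/3) = (-3 + U)/(20/3 + U))
v*C(r) = -48*(-3 + 42/5)/(20 + 3*(42/5)) = -48*27/((20 + 126/5)*5) = -48*27/(226/5*5) = -48*5*27/(226*5) = -16*81/226 = -648/113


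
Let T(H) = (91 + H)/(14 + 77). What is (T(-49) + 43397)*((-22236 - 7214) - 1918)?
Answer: -17696790456/13 ≈ -1.3613e+9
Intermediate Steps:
T(H) = 1 + H/91 (T(H) = (91 + H)/91 = (91 + H)*(1/91) = 1 + H/91)
(T(-49) + 43397)*((-22236 - 7214) - 1918) = ((1 + (1/91)*(-49)) + 43397)*((-22236 - 7214) - 1918) = ((1 - 7/13) + 43397)*(-29450 - 1918) = (6/13 + 43397)*(-31368) = (564167/13)*(-31368) = -17696790456/13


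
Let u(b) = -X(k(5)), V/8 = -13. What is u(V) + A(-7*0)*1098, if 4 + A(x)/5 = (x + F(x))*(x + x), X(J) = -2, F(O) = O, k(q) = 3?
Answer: -21958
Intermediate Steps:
V = -104 (V = 8*(-13) = -104)
u(b) = 2 (u(b) = -1*(-2) = 2)
A(x) = -20 + 20*x**2 (A(x) = -20 + 5*((x + x)*(x + x)) = -20 + 5*((2*x)*(2*x)) = -20 + 5*(4*x**2) = -20 + 20*x**2)
u(V) + A(-7*0)*1098 = 2 + (-20 + 20*(-7*0)**2)*1098 = 2 + (-20 + 20*0**2)*1098 = 2 + (-20 + 20*0)*1098 = 2 + (-20 + 0)*1098 = 2 - 20*1098 = 2 - 21960 = -21958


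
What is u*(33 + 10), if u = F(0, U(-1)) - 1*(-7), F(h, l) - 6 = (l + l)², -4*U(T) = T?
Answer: 2279/4 ≈ 569.75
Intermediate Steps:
U(T) = -T/4
F(h, l) = 6 + 4*l² (F(h, l) = 6 + (l + l)² = 6 + (2*l)² = 6 + 4*l²)
u = 53/4 (u = (6 + 4*(-¼*(-1))²) - 1*(-7) = (6 + 4*(¼)²) + 7 = (6 + 4*(1/16)) + 7 = (6 + ¼) + 7 = 25/4 + 7 = 53/4 ≈ 13.250)
u*(33 + 10) = 53*(33 + 10)/4 = (53/4)*43 = 2279/4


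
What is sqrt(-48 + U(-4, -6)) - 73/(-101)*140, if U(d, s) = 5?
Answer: 10220/101 + I*sqrt(43) ≈ 101.19 + 6.5574*I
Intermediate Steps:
sqrt(-48 + U(-4, -6)) - 73/(-101)*140 = sqrt(-48 + 5) - 73/(-101)*140 = sqrt(-43) - 73*(-1/101)*140 = I*sqrt(43) + (73/101)*140 = I*sqrt(43) + 10220/101 = 10220/101 + I*sqrt(43)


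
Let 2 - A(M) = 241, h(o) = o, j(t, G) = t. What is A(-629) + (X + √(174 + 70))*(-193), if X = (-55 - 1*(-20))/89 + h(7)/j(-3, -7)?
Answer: 76691/267 - 386*√61 ≈ -2727.5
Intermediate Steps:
A(M) = -239 (A(M) = 2 - 1*241 = 2 - 241 = -239)
X = -728/267 (X = (-55 - 1*(-20))/89 + 7/(-3) = (-55 + 20)*(1/89) + 7*(-⅓) = -35*1/89 - 7/3 = -35/89 - 7/3 = -728/267 ≈ -2.7266)
A(-629) + (X + √(174 + 70))*(-193) = -239 + (-728/267 + √(174 + 70))*(-193) = -239 + (-728/267 + √244)*(-193) = -239 + (-728/267 + 2*√61)*(-193) = -239 + (140504/267 - 386*√61) = 76691/267 - 386*√61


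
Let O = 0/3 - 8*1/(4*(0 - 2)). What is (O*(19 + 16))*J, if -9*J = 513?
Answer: -1995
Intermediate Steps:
J = -57 (J = -⅑*513 = -57)
O = 1 (O = 0*(⅓) - 8/(4*(-2)) = 0 - 8/(-8) = 0 - 8*(-⅛) = 0 + 1 = 1)
(O*(19 + 16))*J = (1*(19 + 16))*(-57) = (1*35)*(-57) = 35*(-57) = -1995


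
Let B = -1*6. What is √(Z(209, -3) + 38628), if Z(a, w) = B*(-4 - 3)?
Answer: √38670 ≈ 196.65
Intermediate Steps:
B = -6
Z(a, w) = 42 (Z(a, w) = -6*(-4 - 3) = -6*(-7) = 42)
√(Z(209, -3) + 38628) = √(42 + 38628) = √38670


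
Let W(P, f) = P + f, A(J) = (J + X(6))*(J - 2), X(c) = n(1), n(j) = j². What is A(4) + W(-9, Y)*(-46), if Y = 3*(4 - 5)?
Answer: 562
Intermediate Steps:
X(c) = 1 (X(c) = 1² = 1)
A(J) = (1 + J)*(-2 + J) (A(J) = (J + 1)*(J - 2) = (1 + J)*(-2 + J))
Y = -3 (Y = 3*(-1) = -3)
A(4) + W(-9, Y)*(-46) = (-2 + 4² - 1*4) + (-9 - 3)*(-46) = (-2 + 16 - 4) - 12*(-46) = 10 + 552 = 562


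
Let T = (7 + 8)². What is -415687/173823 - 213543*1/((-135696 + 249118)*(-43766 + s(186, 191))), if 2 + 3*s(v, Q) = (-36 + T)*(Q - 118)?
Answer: -5539926070493075/2316613042011918 ≈ -2.3914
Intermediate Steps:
T = 225 (T = 15² = 225)
s(v, Q) = -22304/3 + 63*Q (s(v, Q) = -⅔ + ((-36 + 225)*(Q - 118))/3 = -⅔ + (189*(-118 + Q))/3 = -⅔ + (-22302 + 189*Q)/3 = -⅔ + (-7434 + 63*Q) = -22304/3 + 63*Q)
-415687/173823 - 213543*1/((-135696 + 249118)*(-43766 + s(186, 191))) = -415687/173823 - 213543*1/((-135696 + 249118)*(-43766 + (-22304/3 + 63*191))) = -415687*1/173823 - 213543*1/(113422*(-43766 + (-22304/3 + 12033))) = -415687/173823 - 213543*1/(113422*(-43766 + 13795/3)) = -415687/173823 - 213543/((-117503/3*113422)) = -415687/173823 - 213543/(-13327425266/3) = -415687/173823 - 213543*(-3/13327425266) = -415687/173823 + 640629/13327425266 = -5539926070493075/2316613042011918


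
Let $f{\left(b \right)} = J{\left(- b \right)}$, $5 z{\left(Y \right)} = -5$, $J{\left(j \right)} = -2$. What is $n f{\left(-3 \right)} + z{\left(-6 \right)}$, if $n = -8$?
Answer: $15$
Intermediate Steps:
$z{\left(Y \right)} = -1$ ($z{\left(Y \right)} = \frac{1}{5} \left(-5\right) = -1$)
$f{\left(b \right)} = -2$
$n f{\left(-3 \right)} + z{\left(-6 \right)} = \left(-8\right) \left(-2\right) - 1 = 16 - 1 = 15$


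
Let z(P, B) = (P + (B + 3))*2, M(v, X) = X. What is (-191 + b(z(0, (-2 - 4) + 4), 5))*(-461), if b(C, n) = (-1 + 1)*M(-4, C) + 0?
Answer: 88051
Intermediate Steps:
z(P, B) = 6 + 2*B + 2*P (z(P, B) = (P + (3 + B))*2 = (3 + B + P)*2 = 6 + 2*B + 2*P)
b(C, n) = 0 (b(C, n) = (-1 + 1)*C + 0 = 0*C + 0 = 0 + 0 = 0)
(-191 + b(z(0, (-2 - 4) + 4), 5))*(-461) = (-191 + 0)*(-461) = -191*(-461) = 88051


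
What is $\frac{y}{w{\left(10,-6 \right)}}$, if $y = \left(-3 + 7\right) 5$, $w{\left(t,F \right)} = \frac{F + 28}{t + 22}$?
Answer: $\frac{320}{11} \approx 29.091$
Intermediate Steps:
$w{\left(t,F \right)} = \frac{28 + F}{22 + t}$
$y = 20$ ($y = 4 \cdot 5 = 20$)
$\frac{y}{w{\left(10,-6 \right)}} = \frac{20}{\frac{1}{22 + 10} \left(28 - 6\right)} = \frac{20}{\frac{1}{32} \cdot 22} = \frac{20}{\frac{11}{16}} = 20 \cdot \frac{16}{11} = \frac{320}{11}$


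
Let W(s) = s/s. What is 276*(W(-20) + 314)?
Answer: 86940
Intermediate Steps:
W(s) = 1
276*(W(-20) + 314) = 276*(1 + 314) = 276*315 = 86940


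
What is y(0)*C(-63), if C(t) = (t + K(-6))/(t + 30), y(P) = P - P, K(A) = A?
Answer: 0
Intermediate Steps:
y(P) = 0
C(t) = (-6 + t)/(30 + t) (C(t) = (t - 6)/(t + 30) = (-6 + t)/(30 + t))
y(0)*C(-63) = 0*((-6 - 63)/(30 - 63)) = 0*(-69/(-33)) = 0*(-1/33*(-69)) = 0*(23/11) = 0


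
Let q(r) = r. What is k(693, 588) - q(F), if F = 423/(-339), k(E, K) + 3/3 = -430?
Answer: -48562/113 ≈ -429.75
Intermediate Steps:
k(E, K) = -431 (k(E, K) = -1 - 430 = -431)
F = -141/113 (F = 423*(-1/339) = -141/113 ≈ -1.2478)
k(693, 588) - q(F) = -431 - 1*(-141/113) = -431 + 141/113 = -48562/113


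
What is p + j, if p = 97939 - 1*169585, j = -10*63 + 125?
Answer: -72151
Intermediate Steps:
j = -505 (j = -630 + 125 = -505)
p = -71646 (p = 97939 - 169585 = -71646)
p + j = -71646 - 505 = -72151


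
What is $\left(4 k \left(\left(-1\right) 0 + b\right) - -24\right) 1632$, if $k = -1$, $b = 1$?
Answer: $32640$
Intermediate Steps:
$\left(4 k \left(\left(-1\right) 0 + b\right) - -24\right) 1632 = \left(4 \left(-1\right) \left(\left(-1\right) 0 + 1\right) - -24\right) 1632 = \left(- 4 \left(0 + 1\right) + 24\right) 1632 = \left(\left(-4\right) 1 + 24\right) 1632 = \left(-4 + 24\right) 1632 = 20 \cdot 1632 = 32640$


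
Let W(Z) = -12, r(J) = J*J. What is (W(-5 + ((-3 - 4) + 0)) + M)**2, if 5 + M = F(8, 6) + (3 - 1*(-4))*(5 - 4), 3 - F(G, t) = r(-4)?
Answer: 529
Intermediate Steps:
r(J) = J**2
F(G, t) = -13 (F(G, t) = 3 - 1*(-4)**2 = 3 - 1*16 = 3 - 16 = -13)
M = -11 (M = -5 + (-13 + (3 - 1*(-4))*(5 - 4)) = -5 + (-13 + (3 + 4)*1) = -5 + (-13 + 7*1) = -5 + (-13 + 7) = -5 - 6 = -11)
(W(-5 + ((-3 - 4) + 0)) + M)**2 = (-12 - 11)**2 = (-23)**2 = 529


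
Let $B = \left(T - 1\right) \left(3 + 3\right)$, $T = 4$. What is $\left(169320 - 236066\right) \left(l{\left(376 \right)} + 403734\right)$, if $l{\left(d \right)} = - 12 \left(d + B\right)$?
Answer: $-26632054476$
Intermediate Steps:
$B = 18$ ($B = \left(4 - 1\right) \left(3 + 3\right) = 3 \cdot 6 = 18$)
$l{\left(d \right)} = -216 - 12 d$ ($l{\left(d \right)} = - 12 \left(d + 18\right) = - 12 \left(18 + d\right) = -216 - 12 d$)
$\left(169320 - 236066\right) \left(l{\left(376 \right)} + 403734\right) = \left(169320 - 236066\right) \left(\left(-216 - 4512\right) + 403734\right) = - 66746 \left(\left(-216 - 4512\right) + 403734\right) = - 66746 \left(-4728 + 403734\right) = \left(-66746\right) 399006 = -26632054476$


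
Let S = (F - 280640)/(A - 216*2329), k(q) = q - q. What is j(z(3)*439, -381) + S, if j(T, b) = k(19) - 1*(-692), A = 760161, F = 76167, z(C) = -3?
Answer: 177706651/257097 ≈ 691.21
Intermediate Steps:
k(q) = 0
j(T, b) = 692 (j(T, b) = 0 - 1*(-692) = 0 + 692 = 692)
S = -204473/257097 (S = (76167 - 280640)/(760161 - 216*2329) = -204473/(760161 - 503064) = -204473/257097 ≈ -0.79531)
j(z(3)*439, -381) + S = 692 - 204473/257097 = 177706651/257097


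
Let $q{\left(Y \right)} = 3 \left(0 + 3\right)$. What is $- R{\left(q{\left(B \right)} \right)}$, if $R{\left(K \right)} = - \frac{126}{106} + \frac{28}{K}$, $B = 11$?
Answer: $- \frac{917}{477} \approx -1.9224$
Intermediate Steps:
$q{\left(Y \right)} = 9$ ($q{\left(Y \right)} = 3 \cdot 3 = 9$)
$R{\left(K \right)} = - \frac{63}{53} + \frac{28}{K}$ ($R{\left(K \right)} = \left(-126\right) \frac{1}{106} + \frac{28}{K} = - \frac{63}{53} + \frac{28}{K}$)
$- R{\left(q{\left(B \right)} \right)} = - (- \frac{63}{53} + \frac{28}{9}) = \left(-1\right) \frac{917}{477} = - \frac{917}{477}$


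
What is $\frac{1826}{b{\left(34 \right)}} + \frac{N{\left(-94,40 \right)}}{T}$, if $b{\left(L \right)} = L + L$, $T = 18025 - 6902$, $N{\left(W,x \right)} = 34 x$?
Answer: $\frac{10201539}{378182} \approx 26.975$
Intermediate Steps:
$T = 11123$ ($T = 18025 - 6902 = 11123$)
$b{\left(L \right)} = 2 L$
$\frac{1826}{b{\left(34 \right)}} + \frac{N{\left(-94,40 \right)}}{T} = \frac{1826}{2 \cdot 34} + \frac{34 \cdot 40}{11123} = \frac{1826}{68} + 1360 \cdot \frac{1}{11123} = 1826 \cdot \frac{1}{68} + \frac{1360}{11123} = \frac{913}{34} + \frac{1360}{11123} = \frac{10201539}{378182}$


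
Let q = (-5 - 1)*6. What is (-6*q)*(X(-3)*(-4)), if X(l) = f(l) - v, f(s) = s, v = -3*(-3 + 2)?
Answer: 5184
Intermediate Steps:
v = 3 (v = -3*(-1) = 3)
q = -36 (q = -6*6 = -36)
X(l) = -3 + l (X(l) = l - 1*3 = l - 3 = -3 + l)
(-6*q)*(X(-3)*(-4)) = (-6*(-36))*((-3 - 3)*(-4)) = 216*(-6*(-4)) = 216*24 = 5184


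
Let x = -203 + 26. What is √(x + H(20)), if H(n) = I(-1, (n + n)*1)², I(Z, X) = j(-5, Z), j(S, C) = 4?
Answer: I*√161 ≈ 12.689*I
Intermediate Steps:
I(Z, X) = 4
x = -177
H(n) = 16 (H(n) = 4² = 16)
√(x + H(20)) = √(-177 + 16) = √(-161) = I*√161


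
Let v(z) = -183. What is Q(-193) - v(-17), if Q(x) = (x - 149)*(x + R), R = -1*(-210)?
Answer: -5631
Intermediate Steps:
R = 210
Q(x) = (-149 + x)*(210 + x) (Q(x) = (x - 149)*(x + 210) = (-149 + x)*(210 + x))
Q(-193) - v(-17) = (-31290 + (-193)² + 61*(-193)) - 1*(-183) = (-31290 + 37249 - 11773) + 183 = -5814 + 183 = -5631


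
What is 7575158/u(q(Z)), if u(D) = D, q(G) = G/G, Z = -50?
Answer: 7575158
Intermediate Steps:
q(G) = 1
7575158/u(q(Z)) = 7575158/1 = 7575158*1 = 7575158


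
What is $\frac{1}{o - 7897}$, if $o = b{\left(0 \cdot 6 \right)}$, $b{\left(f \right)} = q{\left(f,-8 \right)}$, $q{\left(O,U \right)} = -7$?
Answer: $- \frac{1}{7904} \approx -0.00012652$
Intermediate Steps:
$b{\left(f \right)} = -7$
$o = -7$
$\frac{1}{o - 7897} = \frac{1}{-7 - 7897} = \frac{1}{-7904} = - \frac{1}{7904}$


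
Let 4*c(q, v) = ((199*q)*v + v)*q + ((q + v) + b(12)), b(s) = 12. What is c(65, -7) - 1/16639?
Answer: -48966996297/33278 ≈ -1.4715e+6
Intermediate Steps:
c(q, v) = 3 + q/4 + v/4 + q*(v + 199*q*v)/4 (c(q, v) = (((199*q)*v + v)*q + ((q + v) + 12))/4 = ((199*q*v + v)*q + (12 + q + v))/4 = ((v + 199*q*v)*q + (12 + q + v))/4 = (q*(v + 199*q*v) + (12 + q + v))/4 = (12 + q + v + q*(v + 199*q*v))/4 = 3 + q/4 + v/4 + q*(v + 199*q*v)/4)
c(65, -7) - 1/16639 = (3 + (¼)*65 + (¼)*(-7) + (¼)*65*(-7) + (199/4)*(-7)*65²) - 1/16639 = (3 + 65/4 - 7/4 - 455/4 + (199/4)*(-7)*4225) - 1*1/16639 = (3 + 65/4 - 7/4 - 455/4 - 5885425/4) - 1/16639 = -2942905/2 - 1/16639 = -48966996297/33278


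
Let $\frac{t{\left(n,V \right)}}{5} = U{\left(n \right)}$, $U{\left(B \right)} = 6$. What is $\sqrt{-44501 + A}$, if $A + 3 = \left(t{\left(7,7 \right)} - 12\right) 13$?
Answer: $i \sqrt{44270} \approx 210.4 i$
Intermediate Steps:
$t{\left(n,V \right)} = 30$ ($t{\left(n,V \right)} = 5 \cdot 6 = 30$)
$A = 231$ ($A = -3 + \left(30 - 12\right) 13 = -3 + 18 \cdot 13 = -3 + 234 = 231$)
$\sqrt{-44501 + A} = \sqrt{-44501 + 231} = \sqrt{-44270} = i \sqrt{44270}$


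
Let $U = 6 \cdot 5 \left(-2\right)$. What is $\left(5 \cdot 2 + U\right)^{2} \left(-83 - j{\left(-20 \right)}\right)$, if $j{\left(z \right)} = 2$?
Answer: $-212500$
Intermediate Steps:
$U = -60$ ($U = 30 \left(-2\right) = -60$)
$\left(5 \cdot 2 + U\right)^{2} \left(-83 - j{\left(-20 \right)}\right) = \left(5 \cdot 2 - 60\right)^{2} \left(-83 - 2\right) = \left(10 - 60\right)^{2} \left(-83 - 2\right) = \left(-50\right)^{2} \left(-85\right) = 2500 \left(-85\right) = -212500$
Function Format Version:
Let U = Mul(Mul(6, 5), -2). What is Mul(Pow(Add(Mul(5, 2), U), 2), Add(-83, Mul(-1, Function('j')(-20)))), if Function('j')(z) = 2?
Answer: -212500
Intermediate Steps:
U = -60 (U = Mul(30, -2) = -60)
Mul(Pow(Add(Mul(5, 2), U), 2), Add(-83, Mul(-1, Function('j')(-20)))) = Mul(Pow(Add(Mul(5, 2), -60), 2), Add(-83, Mul(-1, 2))) = Mul(Pow(Add(10, -60), 2), Add(-83, -2)) = Mul(Pow(-50, 2), -85) = Mul(2500, -85) = -212500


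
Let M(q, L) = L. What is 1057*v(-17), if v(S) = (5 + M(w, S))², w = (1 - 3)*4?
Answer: 152208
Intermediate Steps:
w = -8 (w = -2*4 = -8)
v(S) = (5 + S)²
1057*v(-17) = 1057*(5 - 17)² = 1057*(-12)² = 1057*144 = 152208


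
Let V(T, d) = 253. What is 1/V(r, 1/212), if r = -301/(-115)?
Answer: 1/253 ≈ 0.0039526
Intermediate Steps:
r = 301/115 (r = -301*(-1/115) = 301/115 ≈ 2.6174)
1/V(r, 1/212) = 1/253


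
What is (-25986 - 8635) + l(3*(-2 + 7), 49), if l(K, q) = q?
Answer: -34572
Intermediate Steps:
(-25986 - 8635) + l(3*(-2 + 7), 49) = (-25986 - 8635) + 49 = -34621 + 49 = -34572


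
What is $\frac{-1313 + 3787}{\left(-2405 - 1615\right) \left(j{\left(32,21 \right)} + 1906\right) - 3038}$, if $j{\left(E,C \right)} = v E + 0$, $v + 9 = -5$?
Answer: $- \frac{1237}{2932099} \approx -0.00042188$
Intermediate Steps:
$v = -14$ ($v = -9 - 5 = -14$)
$j{\left(E,C \right)} = - 14 E$ ($j{\left(E,C \right)} = - 14 E + 0 = - 14 E$)
$\frac{-1313 + 3787}{\left(-2405 - 1615\right) \left(j{\left(32,21 \right)} + 1906\right) - 3038} = \frac{-1313 + 3787}{\left(-2405 - 1615\right) \left(\left(-14\right) 32 + 1906\right) - 3038} = \frac{2474}{- 4020 \left(-448 + 1906\right) - 3038} = \frac{2474}{\left(-4020\right) 1458 - 3038} = \frac{2474}{-5861160 - 3038} = \frac{2474}{-5864198} = 2474 \left(- \frac{1}{5864198}\right) = - \frac{1237}{2932099}$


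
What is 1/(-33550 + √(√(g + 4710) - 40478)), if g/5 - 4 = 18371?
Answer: -1/(33550 - I*√(40478 - √96585)) ≈ -2.9805e-5 - 1.7805e-7*I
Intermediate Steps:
g = 91875 (g = 20 + 5*18371 = 20 + 91855 = 91875)
1/(-33550 + √(√(g + 4710) - 40478)) = 1/(-33550 + √(√(91875 + 4710) - 40478)) = 1/(-33550 + √(√96585 - 40478)) = 1/(-33550 + √(-40478 + √96585))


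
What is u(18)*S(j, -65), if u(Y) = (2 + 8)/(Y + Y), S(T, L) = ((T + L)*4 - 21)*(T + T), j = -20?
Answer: 36100/9 ≈ 4011.1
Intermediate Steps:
S(T, L) = 2*T*(-21 + 4*L + 4*T) (S(T, L) = ((L + T)*4 - 21)*(2*T) = ((4*L + 4*T) - 21)*(2*T) = (-21 + 4*L + 4*T)*(2*T) = 2*T*(-21 + 4*L + 4*T))
u(Y) = 5/Y (u(Y) = 10/((2*Y)) = 10*(1/(2*Y)) = 5/Y)
u(18)*S(j, -65) = (5/18)*(2*(-20)*(-21 + 4*(-65) + 4*(-20))) = (5*(1/18))*(2*(-20)*(-21 - 260 - 80)) = 5*(2*(-20)*(-361))/18 = (5/18)*14440 = 36100/9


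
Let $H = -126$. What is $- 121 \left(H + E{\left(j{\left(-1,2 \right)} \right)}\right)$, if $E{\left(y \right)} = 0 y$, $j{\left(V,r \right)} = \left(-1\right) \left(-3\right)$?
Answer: $15246$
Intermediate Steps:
$j{\left(V,r \right)} = 3$
$E{\left(y \right)} = 0$
$- 121 \left(H + E{\left(j{\left(-1,2 \right)} \right)}\right) = - 121 \left(-126 + 0\right) = \left(-121\right) \left(-126\right) = 15246$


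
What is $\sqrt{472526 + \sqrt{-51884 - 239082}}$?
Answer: $\sqrt{472526 + 19 i \sqrt{806}} \approx 687.41 + 0.392 i$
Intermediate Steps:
$\sqrt{472526 + \sqrt{-51884 - 239082}} = \sqrt{472526 + \sqrt{-290966}} = \sqrt{472526 + 19 i \sqrt{806}}$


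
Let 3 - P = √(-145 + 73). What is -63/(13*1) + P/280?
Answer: -17601/3640 - 3*I*√2/140 ≈ -4.8354 - 0.030305*I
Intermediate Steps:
P = 3 - 6*I*√2 (P = 3 - √(-145 + 73) = 3 - √(-72) = 3 - 6*I*√2 ≈ 3.0 - 8.4853*I)
-63/(13*1) + P/280 = -63/(13*1) + (3 - 6*I*√2)/280 = -63/13 + (3 - 6*I*√2)*(1/280) = -63*1/13 + (3/280 - 3*I*√2/140) = -63/13 + (3/280 - 3*I*√2/140) = -17601/3640 - 3*I*√2/140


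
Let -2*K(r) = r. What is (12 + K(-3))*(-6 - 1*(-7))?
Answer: 27/2 ≈ 13.500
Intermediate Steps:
K(r) = -r/2
(12 + K(-3))*(-6 - 1*(-7)) = (12 - ½*(-3))*(-6 - 1*(-7)) = (12 + 3/2)*(-6 + 7) = (27/2)*1 = 27/2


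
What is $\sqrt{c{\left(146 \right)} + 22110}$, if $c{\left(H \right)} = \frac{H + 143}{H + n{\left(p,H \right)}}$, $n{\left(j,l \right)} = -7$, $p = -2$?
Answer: $\frac{\sqrt{427227481}}{139} \approx 148.7$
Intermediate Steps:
$c{\left(H \right)} = \frac{143 + H}{-7 + H}$ ($c{\left(H \right)} = \frac{H + 143}{H - 7} = \frac{143 + H}{-7 + H}$)
$\sqrt{c{\left(146 \right)} + 22110} = \sqrt{\frac{143 + 146}{-7 + 146} + 22110} = \sqrt{\frac{1}{139} \cdot 289 + 22110} = \sqrt{\frac{289}{139} + 22110} = \sqrt{\frac{3073579}{139}} = \frac{\sqrt{427227481}}{139}$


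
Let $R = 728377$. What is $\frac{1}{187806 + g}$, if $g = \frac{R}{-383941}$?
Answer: $\frac{383941}{72105695069} \approx 5.3247 \cdot 10^{-6}$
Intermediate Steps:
$g = - \frac{728377}{383941}$ ($g = \frac{728377}{-383941} = 728377 \left(- \frac{1}{383941}\right) = - \frac{728377}{383941} \approx -1.8971$)
$\frac{1}{187806 + g} = \frac{1}{187806 - \frac{728377}{383941}} = \frac{1}{\frac{72105695069}{383941}} = \frac{383941}{72105695069}$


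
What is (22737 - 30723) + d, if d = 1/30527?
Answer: -243788621/30527 ≈ -7986.0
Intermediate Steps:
d = 1/30527 ≈ 3.2758e-5
(22737 - 30723) + d = (22737 - 30723) + 1/30527 = -7986 + 1/30527 = -243788621/30527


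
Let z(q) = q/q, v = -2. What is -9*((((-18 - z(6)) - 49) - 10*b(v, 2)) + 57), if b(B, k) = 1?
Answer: 189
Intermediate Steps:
z(q) = 1
-9*((((-18 - z(6)) - 49) - 10*b(v, 2)) + 57) = -9*((((-18 - 1*1) - 49) - 10*1) + 57) = -9*((((-18 - 1) - 49) - 10) + 57) = -9*(((-19 - 49) - 10) + 57) = -9*((-68 - 10) + 57) = -9*(-78 + 57) = -9*(-21) = 189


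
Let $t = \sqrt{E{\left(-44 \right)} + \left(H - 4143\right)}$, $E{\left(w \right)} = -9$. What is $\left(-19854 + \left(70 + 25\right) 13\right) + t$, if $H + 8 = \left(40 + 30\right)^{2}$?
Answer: $-18619 + 2 \sqrt{185} \approx -18592.0$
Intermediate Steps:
$H = 4892$ ($H = -8 + \left(40 + 30\right)^{2} = -8 + 70^{2} = -8 + 4900 = 4892$)
$t = 2 \sqrt{185}$ ($t = \sqrt{-9 + \left(4892 - 4143\right)} = \sqrt{-9 + 749} = \sqrt{740} = 2 \sqrt{185} \approx 27.203$)
$\left(-19854 + \left(70 + 25\right) 13\right) + t = \left(-19854 + \left(70 + 25\right) 13\right) + 2 \sqrt{185} = \left(-19854 + 95 \cdot 13\right) + 2 \sqrt{185} = \left(-19854 + 1235\right) + 2 \sqrt{185} = -18619 + 2 \sqrt{185}$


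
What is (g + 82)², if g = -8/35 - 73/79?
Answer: 49971472849/7645225 ≈ 6536.3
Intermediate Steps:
g = -3187/2765 (g = -8*1/35 - 73*1/79 = -8/35 - 73/79 = -3187/2765 ≈ -1.1526)
(g + 82)² = (-3187/2765 + 82)² = (223543/2765)² = 49971472849/7645225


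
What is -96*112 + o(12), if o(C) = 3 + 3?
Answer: -10746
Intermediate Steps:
o(C) = 6
-96*112 + o(12) = -96*112 + 6 = -10752 + 6 = -10746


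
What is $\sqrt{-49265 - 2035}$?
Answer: $30 i \sqrt{57} \approx 226.5 i$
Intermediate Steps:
$\sqrt{-49265 - 2035} = \sqrt{-51300} = 30 i \sqrt{57}$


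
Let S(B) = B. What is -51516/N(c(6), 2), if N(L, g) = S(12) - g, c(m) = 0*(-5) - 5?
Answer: -25758/5 ≈ -5151.6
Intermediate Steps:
c(m) = -5 (c(m) = 0 - 5 = -5)
N(L, g) = 12 - g
-51516/N(c(6), 2) = -51516/(12 - 1*2) = -51516/(12 - 2) = -51516/10 = -51516*⅒ = -25758/5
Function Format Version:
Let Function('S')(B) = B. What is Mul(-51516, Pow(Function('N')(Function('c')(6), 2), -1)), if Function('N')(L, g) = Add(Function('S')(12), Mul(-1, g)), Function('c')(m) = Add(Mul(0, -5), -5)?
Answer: Rational(-25758, 5) ≈ -5151.6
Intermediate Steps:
Function('c')(m) = -5 (Function('c')(m) = Add(0, -5) = -5)
Function('N')(L, g) = Add(12, Mul(-1, g))
Mul(-51516, Pow(Function('N')(Function('c')(6), 2), -1)) = Mul(-51516, Pow(Add(12, Mul(-1, 2)), -1)) = Mul(-51516, Pow(Add(12, -2), -1)) = Mul(-51516, Pow(10, -1)) = Mul(-51516, Rational(1, 10)) = Rational(-25758, 5)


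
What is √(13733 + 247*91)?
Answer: √36210 ≈ 190.29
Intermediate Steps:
√(13733 + 247*91) = √(13733 + 22477) = √36210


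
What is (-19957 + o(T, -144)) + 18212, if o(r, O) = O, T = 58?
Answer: -1889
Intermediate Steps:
(-19957 + o(T, -144)) + 18212 = (-19957 - 144) + 18212 = -20101 + 18212 = -1889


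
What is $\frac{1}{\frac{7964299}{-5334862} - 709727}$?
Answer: $- \frac{5334862}{3786303566973} \approx -1.409 \cdot 10^{-6}$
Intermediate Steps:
$\frac{1}{\frac{7964299}{-5334862} - 709727} = \frac{1}{7964299 \left(- \frac{1}{5334862}\right) - 709727} = \frac{1}{- \frac{7964299}{5334862} - 709727} = \frac{1}{- \frac{3786303566973}{5334862}} = - \frac{5334862}{3786303566973}$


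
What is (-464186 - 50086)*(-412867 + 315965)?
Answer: 49833985344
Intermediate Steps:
(-464186 - 50086)*(-412867 + 315965) = -514272*(-96902) = 49833985344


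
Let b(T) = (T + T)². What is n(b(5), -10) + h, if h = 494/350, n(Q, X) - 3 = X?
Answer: -978/175 ≈ -5.5886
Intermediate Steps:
b(T) = 4*T² (b(T) = (2*T)² = 4*T²)
n(Q, X) = 3 + X
h = 247/175 (h = 494*(1/350) = 247/175 ≈ 1.4114)
n(b(5), -10) + h = (3 - 10) + 247/175 = -7 + 247/175 = -978/175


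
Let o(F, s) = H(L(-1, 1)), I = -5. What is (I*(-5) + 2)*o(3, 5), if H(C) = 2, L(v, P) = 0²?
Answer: 54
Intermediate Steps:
L(v, P) = 0
o(F, s) = 2
(I*(-5) + 2)*o(3, 5) = (-5*(-5) + 2)*2 = (25 + 2)*2 = 27*2 = 54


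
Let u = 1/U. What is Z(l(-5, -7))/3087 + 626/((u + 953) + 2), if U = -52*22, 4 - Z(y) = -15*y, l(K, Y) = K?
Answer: 237018631/374734017 ≈ 0.63250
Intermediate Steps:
Z(y) = 4 + 15*y (Z(y) = 4 - (-15)*y = 4 + 15*y)
U = -1144
u = -1/1144 (u = 1/(-1144) = -1/1144 ≈ -0.00087413)
Z(l(-5, -7))/3087 + 626/((u + 953) + 2) = (4 + 15*(-5))/3087 + 626/((-1/1144 + 953) + 2) = (4 - 75)*(1/3087) + 626/(1090231/1144 + 2) = -71*1/3087 + 626/(1092519/1144) = -71/3087 + 626*(1144/1092519) = -71/3087 + 716144/1092519 = 237018631/374734017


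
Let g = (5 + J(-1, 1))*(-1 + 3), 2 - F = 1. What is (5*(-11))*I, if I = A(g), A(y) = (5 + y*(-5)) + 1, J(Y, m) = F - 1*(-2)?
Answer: 4070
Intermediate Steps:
F = 1 (F = 2 - 1*1 = 2 - 1 = 1)
J(Y, m) = 3 (J(Y, m) = 1 - 1*(-2) = 1 + 2 = 3)
g = 16 (g = (5 + 3)*(-1 + 3) = 8*2 = 16)
A(y) = 6 - 5*y (A(y) = (5 - 5*y) + 1 = 6 - 5*y)
I = -74 (I = 6 - 5*16 = 6 - 80 = -74)
(5*(-11))*I = (5*(-11))*(-74) = -55*(-74) = 4070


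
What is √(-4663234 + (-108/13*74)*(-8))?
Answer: I*√787255378/13 ≈ 2158.3*I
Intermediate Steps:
√(-4663234 + (-108/13*74)*(-8)) = √(-4663234 + (-108*1/13*74)*(-8)) = √(-4663234 - 108/13*74*(-8)) = √(-4663234 - 7992/13*(-8)) = √(-4663234 + 63936/13) = √(-60558106/13) = I*√787255378/13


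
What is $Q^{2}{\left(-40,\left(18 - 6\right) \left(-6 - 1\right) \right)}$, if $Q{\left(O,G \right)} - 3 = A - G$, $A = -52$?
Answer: $1225$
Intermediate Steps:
$Q{\left(O,G \right)} = -49 - G$ ($Q{\left(O,G \right)} = 3 - \left(52 + G\right) = -49 - G$)
$Q^{2}{\left(-40,\left(18 - 6\right) \left(-6 - 1\right) \right)} = \left(-49 - \left(18 - 6\right) \left(-6 - 1\right)\right)^{2} = \left(-49 - 12 \left(-7\right)\right)^{2} = \left(-49 - -84\right)^{2} = \left(-49 + 84\right)^{2} = 35^{2} = 1225$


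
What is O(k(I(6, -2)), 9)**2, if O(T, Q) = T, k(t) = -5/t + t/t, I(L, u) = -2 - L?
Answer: 169/64 ≈ 2.6406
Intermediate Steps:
k(t) = 1 - 5/t (k(t) = -5/t + 1 = 1 - 5/t)
O(k(I(6, -2)), 9)**2 = ((-5 + (-2 - 1*6))/(-2 - 1*6))**2 = ((-5 + (-2 - 6))/(-2 - 6))**2 = ((-5 - 8)/(-8))**2 = (-1/8*(-13))**2 = (13/8)**2 = 169/64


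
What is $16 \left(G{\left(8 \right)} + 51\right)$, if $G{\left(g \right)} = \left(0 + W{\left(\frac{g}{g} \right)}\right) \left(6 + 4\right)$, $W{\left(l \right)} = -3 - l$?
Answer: $176$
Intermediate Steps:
$G{\left(g \right)} = -40$ ($G{\left(g \right)} = \left(0 - \left(3 + \frac{g}{g}\right)\right) \left(6 + 4\right) = \left(0 - 4\right) 10 = \left(-4\right) 10 = -40$)
$16 \left(G{\left(8 \right)} + 51\right) = 16 \left(-40 + 51\right) = 16 \cdot 11 = 176$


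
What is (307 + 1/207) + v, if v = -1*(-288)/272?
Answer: 1084076/3519 ≈ 308.06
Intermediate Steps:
v = 18/17 (v = 288*(1/272) = 18/17 ≈ 1.0588)
(307 + 1/207) + v = (307 + 1/207) + 18/17 = 63550/207 + 18/17 = 1084076/3519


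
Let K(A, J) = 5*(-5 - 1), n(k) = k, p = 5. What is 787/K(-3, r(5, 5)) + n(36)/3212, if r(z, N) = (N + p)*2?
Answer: -631691/24090 ≈ -26.222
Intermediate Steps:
r(z, N) = 10 + 2*N (r(z, N) = (N + 5)*2 = (5 + N)*2 = 10 + 2*N)
K(A, J) = -30 (K(A, J) = 5*(-6) = -30)
787/K(-3, r(5, 5)) + n(36)/3212 = 787/(-30) + 36/3212 = 787*(-1/30) + 36*(1/3212) = -787/30 + 9/803 = -631691/24090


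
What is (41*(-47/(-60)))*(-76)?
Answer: -36613/15 ≈ -2440.9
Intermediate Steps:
(41*(-47/(-60)))*(-76) = (41*(-47*(-1/60)))*(-76) = (41*(47/60))*(-76) = (1927/60)*(-76) = -36613/15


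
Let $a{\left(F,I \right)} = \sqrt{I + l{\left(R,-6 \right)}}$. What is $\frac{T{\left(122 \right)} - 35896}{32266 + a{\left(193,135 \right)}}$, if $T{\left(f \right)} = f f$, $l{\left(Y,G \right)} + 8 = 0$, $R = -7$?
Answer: $- \frac{225991064}{347031543} + \frac{7004 \sqrt{127}}{347031543} \approx -0.65098$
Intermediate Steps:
$l{\left(Y,G \right)} = -8$ ($l{\left(Y,G \right)} = -8 + 0 = -8$)
$a{\left(F,I \right)} = \sqrt{-8 + I}$ ($a{\left(F,I \right)} = \sqrt{I - 8} = \sqrt{-8 + I}$)
$T{\left(f \right)} = f^{2}$
$\frac{T{\left(122 \right)} - 35896}{32266 + a{\left(193,135 \right)}} = \frac{122^{2} - 35896}{32266 + \sqrt{-8 + 135}} = \frac{14884 - 35896}{32266 + \sqrt{127}} = - \frac{21012}{32266 + \sqrt{127}}$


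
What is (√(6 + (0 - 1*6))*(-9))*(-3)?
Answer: 0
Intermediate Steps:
(√(6 + (0 - 1*6))*(-9))*(-3) = (√(6 + (0 - 6))*(-9))*(-3) = (√(6 - 6)*(-9))*(-3) = (√0*(-9))*(-3) = (0*(-9))*(-3) = 0*(-3) = 0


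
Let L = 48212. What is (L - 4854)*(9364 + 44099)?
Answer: 2318048754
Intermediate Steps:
(L - 4854)*(9364 + 44099) = (48212 - 4854)*(9364 + 44099) = 43358*53463 = 2318048754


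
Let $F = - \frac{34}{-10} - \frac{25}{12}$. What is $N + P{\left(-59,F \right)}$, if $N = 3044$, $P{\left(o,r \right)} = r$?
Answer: $\frac{182719}{60} \approx 3045.3$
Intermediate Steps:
$F = \frac{79}{60}$ ($F = \left(-34\right) \left(- \frac{1}{10}\right) - \frac{25}{12} = \frac{17}{5} - \frac{25}{12} = \frac{79}{60} \approx 1.3167$)
$N + P{\left(-59,F \right)} = 3044 + \frac{79}{60} = \frac{182719}{60}$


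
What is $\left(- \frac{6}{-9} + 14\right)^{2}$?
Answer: $\frac{1936}{9} \approx 215.11$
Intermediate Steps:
$\left(- \frac{6}{-9} + 14\right)^{2} = \left(\left(-6\right) \left(- \frac{1}{9}\right) + 14\right)^{2} = \left(\frac{2}{3} + 14\right)^{2} = \left(\frac{44}{3}\right)^{2} = \frac{1936}{9}$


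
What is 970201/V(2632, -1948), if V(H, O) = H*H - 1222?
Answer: 970201/6926202 ≈ 0.14008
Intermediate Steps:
V(H, O) = -1222 + H² (V(H, O) = H² - 1222 = -1222 + H²)
970201/V(2632, -1948) = 970201/(-1222 + 2632²) = 970201/(-1222 + 6927424) = 970201/6926202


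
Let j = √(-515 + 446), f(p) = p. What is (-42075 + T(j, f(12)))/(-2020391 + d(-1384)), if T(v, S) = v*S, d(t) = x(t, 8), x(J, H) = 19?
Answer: 42075/2020372 - 3*I*√69/505093 ≈ 0.020825 - 4.9337e-5*I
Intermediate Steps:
d(t) = 19
j = I*√69 (j = √(-69) = I*√69 ≈ 8.3066*I)
T(v, S) = S*v
(-42075 + T(j, f(12)))/(-2020391 + d(-1384)) = (-42075 + 12*(I*√69))/(-2020391 + 19) = (-42075 + 12*I*√69)/(-2020372) = (-42075 + 12*I*√69)*(-1/2020372) = 42075/2020372 - 3*I*√69/505093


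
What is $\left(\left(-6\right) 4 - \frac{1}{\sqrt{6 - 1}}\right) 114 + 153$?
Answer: $-2583 - \frac{114 \sqrt{5}}{5} \approx -2634.0$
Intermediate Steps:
$\left(\left(-6\right) 4 - \frac{1}{\sqrt{6 - 1}}\right) 114 + 153 = \left(-24 - \frac{1}{\sqrt{5}}\right) 114 + 153 = \left(-24 - \frac{\sqrt{5}}{5}\right) 114 + 153 = \left(-2736 - \frac{114 \sqrt{5}}{5}\right) + 153 = -2583 - \frac{114 \sqrt{5}}{5}$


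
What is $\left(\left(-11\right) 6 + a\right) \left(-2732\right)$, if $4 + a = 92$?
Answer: $-60104$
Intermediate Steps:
$a = 88$ ($a = -4 + 92 = 88$)
$\left(\left(-11\right) 6 + a\right) \left(-2732\right) = \left(\left(-11\right) 6 + 88\right) \left(-2732\right) = \left(-66 + 88\right) \left(-2732\right) = 22 \left(-2732\right) = -60104$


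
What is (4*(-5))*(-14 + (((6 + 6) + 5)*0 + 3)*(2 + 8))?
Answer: -320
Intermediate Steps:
(4*(-5))*(-14 + (((6 + 6) + 5)*0 + 3)*(2 + 8)) = -20*(-14 + ((12 + 5)*0 + 3)*10) = -20*(-14 + (17*0 + 3)*10) = -20*(-14 + (0 + 3)*10) = -20*(-14 + 3*10) = -20*(-14 + 30) = -20*16 = -320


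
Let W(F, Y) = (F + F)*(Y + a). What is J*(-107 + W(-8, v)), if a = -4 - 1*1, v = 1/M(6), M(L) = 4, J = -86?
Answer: 2666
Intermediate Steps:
v = ¼ (v = 1/4 = ¼ ≈ 0.25000)
a = -5 (a = -4 - 1 = -5)
W(F, Y) = 2*F*(-5 + Y) (W(F, Y) = (F + F)*(Y - 5) = (2*F)*(-5 + Y) = 2*F*(-5 + Y))
J*(-107 + W(-8, v)) = -86*(-107 + 2*(-8)*(-5 + ¼)) = -86*(-107 + 2*(-8)*(-19/4)) = -86*(-107 + 76) = -86*(-31) = 2666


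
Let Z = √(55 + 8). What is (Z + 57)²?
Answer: 3312 + 342*√7 ≈ 4216.8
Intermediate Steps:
Z = 3*√7 (Z = √63 = 3*√7 ≈ 7.9373)
(Z + 57)² = (3*√7 + 57)² = (57 + 3*√7)²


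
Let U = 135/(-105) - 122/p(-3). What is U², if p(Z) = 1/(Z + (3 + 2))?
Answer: 2948089/49 ≈ 60165.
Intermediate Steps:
p(Z) = 1/(5 + Z) (p(Z) = 1/(Z + 5) = 1/(5 + Z))
U = -1717/7 (U = 135/(-105) - 122/(1/(5 - 3)) = 135*(-1/105) - 122/(1/2) = -9/7 - 122/½ = -9/7 - 122*2 = -9/7 - 244 = -1717/7 ≈ -245.29)
U² = (-1717/7)² = 2948089/49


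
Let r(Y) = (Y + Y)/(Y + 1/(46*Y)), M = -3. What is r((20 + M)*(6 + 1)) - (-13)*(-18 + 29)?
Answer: 94454013/651407 ≈ 145.00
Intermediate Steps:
r(Y) = 2*Y/(Y + 1/(46*Y)) (r(Y) = (2*Y)/(Y + 1/(46*Y)) = 2*Y/(Y + 1/(46*Y)))
r((20 + M)*(6 + 1)) - (-13)*(-18 + 29) = 92*((20 - 3)*(6 + 1))**2/(1 + 46*((20 - 3)*(6 + 1))**2) - (-13)*(-18 + 29) = 92*(17*7)**2/(1 + 46*(17*7)**2) - (-13)*11 = 92*119**2/(1 + 46*119**2) - 1*(-143) = 92*14161/(1 + 46*14161) + 143 = 92*14161/(1 + 651406) + 143 = 92*14161/651407 + 143 = 92*14161*(1/651407) + 143 = 1302812/651407 + 143 = 94454013/651407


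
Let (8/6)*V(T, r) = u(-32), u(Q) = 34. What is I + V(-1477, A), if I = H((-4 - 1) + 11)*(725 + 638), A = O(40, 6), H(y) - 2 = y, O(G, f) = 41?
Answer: 21859/2 ≈ 10930.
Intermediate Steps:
H(y) = 2 + y
A = 41
V(T, r) = 51/2 (V(T, r) = (3/4)*34 = 51/2)
I = 10904 (I = (2 + ((-4 - 1) + 11))*(725 + 638) = (2 + (-5 + 11))*1363 = (2 + 6)*1363 = 8*1363 = 10904)
I + V(-1477, A) = 10904 + 51/2 = 21859/2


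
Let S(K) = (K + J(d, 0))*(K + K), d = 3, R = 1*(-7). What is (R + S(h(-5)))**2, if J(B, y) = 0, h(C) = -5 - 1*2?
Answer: 8281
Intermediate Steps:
R = -7
h(C) = -7 (h(C) = -5 - 2 = -7)
S(K) = 2*K**2 (S(K) = (K + 0)*(K + K) = K*(2*K) = 2*K**2)
(R + S(h(-5)))**2 = (-7 + 2*(-7)**2)**2 = (-7 + 2*49)**2 = (-7 + 98)**2 = 91**2 = 8281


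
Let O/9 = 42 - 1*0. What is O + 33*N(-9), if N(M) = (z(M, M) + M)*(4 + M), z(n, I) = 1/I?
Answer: 5644/3 ≈ 1881.3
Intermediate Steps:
N(M) = (4 + M)*(M + 1/M) (N(M) = (1/M + M)*(4 + M) = (M + 1/M)*(4 + M) = (4 + M)*(M + 1/M))
O = 378 (O = 9*(42 - 1*0) = 9*(42 + 0) = 9*42 = 378)
O + 33*N(-9) = 378 + 33*(1 + (-9)² + 4*(-9) + 4/(-9)) = 378 + 33*(1 + 81 - 36 + 4*(-⅑)) = 378 + 33*(1 + 81 - 36 - 4/9) = 378 + 33*(410/9) = 378 + 4510/3 = 5644/3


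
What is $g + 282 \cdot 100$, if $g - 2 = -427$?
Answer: $27775$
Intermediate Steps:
$g = -425$ ($g = 2 - 427 = -425$)
$g + 282 \cdot 100 = -425 + 282 \cdot 100 = -425 + 28200 = 27775$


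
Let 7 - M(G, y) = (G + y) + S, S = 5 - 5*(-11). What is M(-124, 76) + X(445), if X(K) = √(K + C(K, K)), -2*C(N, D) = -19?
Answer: -5 + 3*√202/2 ≈ 16.319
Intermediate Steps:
C(N, D) = 19/2 (C(N, D) = -½*(-19) = 19/2)
S = 60 (S = 5 + 55 = 60)
X(K) = √(19/2 + K) (X(K) = √(K + 19/2) = √(19/2 + K))
M(G, y) = -53 - G - y (M(G, y) = 7 - ((G + y) + 60) = 7 - (60 + G + y) = 7 + (-60 - G - y) = -53 - G - y)
M(-124, 76) + X(445) = (-53 - 1*(-124) - 1*76) + √(38 + 4*445)/2 = (-53 + 124 - 76) + √(38 + 1780)/2 = -5 + √1818/2 = -5 + (3*√202)/2 = -5 + 3*√202/2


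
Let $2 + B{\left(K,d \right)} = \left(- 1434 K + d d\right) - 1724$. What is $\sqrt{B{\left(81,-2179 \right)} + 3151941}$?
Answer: $3 \sqrt{864678} \approx 2789.6$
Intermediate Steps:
$B{\left(K,d \right)} = -1726 + d^{2} - 1434 K$ ($B{\left(K,d \right)} = -2 - \left(1724 + 1434 K - d d\right) = -2 - \left(1724 - d^{2} + 1434 K\right) = -1726 + d^{2} - 1434 K$)
$\sqrt{B{\left(81,-2179 \right)} + 3151941} = \sqrt{\left(-1726 + \left(-2179\right)^{2} - 116154\right) + 3151941} = \sqrt{\left(-1726 + 4748041 - 116154\right) + 3151941} = \sqrt{4630161 + 3151941} = \sqrt{7782102} = 3 \sqrt{864678}$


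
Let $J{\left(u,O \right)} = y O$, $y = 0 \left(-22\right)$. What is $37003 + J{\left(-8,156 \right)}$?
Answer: $37003$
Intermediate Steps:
$y = 0$
$J{\left(u,O \right)} = 0$ ($J{\left(u,O \right)} = 0 O = 0$)
$37003 + J{\left(-8,156 \right)} = 37003 + 0 = 37003$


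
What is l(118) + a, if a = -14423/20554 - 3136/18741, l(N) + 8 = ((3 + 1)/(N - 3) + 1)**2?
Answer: -39726758138521/5094303247650 ≈ -7.7983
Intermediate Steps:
l(N) = -8 + (1 + 4/(-3 + N))**2 (l(N) = -8 + ((3 + 1)/(N - 3) + 1)**2 = -8 + (4/(-3 + N) + 1)**2 = -8 + (1 + 4/(-3 + N))**2)
a = -334758787/385202514 (a = -14423*1/20554 - 3136*1/18741 = -14423/20554 - 3136/18741 = -334758787/385202514 ≈ -0.86905)
l(118) + a = (-8 + (1 + 118)**2/(-3 + 118)**2) - 334758787/385202514 = (-8 + 119**2/115**2) - 334758787/385202514 = (-8 + 14161*(1/13225)) - 334758787/385202514 = (-8 + 14161/13225) - 334758787/385202514 = -91639/13225 - 334758787/385202514 = -39726758138521/5094303247650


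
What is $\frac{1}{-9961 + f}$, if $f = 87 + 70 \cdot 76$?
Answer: $- \frac{1}{4554} \approx -0.00021959$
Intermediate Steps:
$f = 5407$ ($f = 87 + 5320 = 5407$)
$\frac{1}{-9961 + f} = \frac{1}{-9961 + 5407} = \frac{1}{-4554} = - \frac{1}{4554}$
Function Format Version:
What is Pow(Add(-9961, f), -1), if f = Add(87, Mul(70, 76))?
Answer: Rational(-1, 4554) ≈ -0.00021959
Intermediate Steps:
f = 5407 (f = Add(87, 5320) = 5407)
Pow(Add(-9961, f), -1) = Pow(Add(-9961, 5407), -1) = Pow(-4554, -1) = Rational(-1, 4554)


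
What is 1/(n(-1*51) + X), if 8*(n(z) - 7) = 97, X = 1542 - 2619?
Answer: -8/8463 ≈ -0.00094529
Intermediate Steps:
X = -1077
n(z) = 153/8 (n(z) = 7 + (1/8)*97 = 7 + 97/8 = 153/8)
1/(n(-1*51) + X) = 1/(153/8 - 1077) = 1/(-8463/8) = -8/8463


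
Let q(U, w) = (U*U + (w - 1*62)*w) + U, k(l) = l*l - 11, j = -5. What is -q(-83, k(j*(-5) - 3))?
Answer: -201209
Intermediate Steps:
k(l) = -11 + l² (k(l) = l² - 11 = -11 + l²)
q(U, w) = U + U² + w*(-62 + w) (q(U, w) = (U² + (w - 62)*w) + U = (U² + (-62 + w)*w) + U = (U² + w*(-62 + w)) + U = U + U² + w*(-62 + w))
-q(-83, k(j*(-5) - 3)) = -(-83 + (-83)² + (-11 + (-5*(-5) - 3)²)² - 62*(-11 + (-5*(-5) - 3)²)) = -(-83 + 6889 + (-11 + (25 - 3)²)² - 62*(-11 + (25 - 3)²)) = -(-83 + 6889 + (-11 + 22²)² - 62*(-11 + 22²)) = -(-83 + 6889 + (-11 + 484)² - 62*(-11 + 484)) = -(-83 + 6889 + 473² - 62*473) = -(-83 + 6889 + 223729 - 29326) = -1*201209 = -201209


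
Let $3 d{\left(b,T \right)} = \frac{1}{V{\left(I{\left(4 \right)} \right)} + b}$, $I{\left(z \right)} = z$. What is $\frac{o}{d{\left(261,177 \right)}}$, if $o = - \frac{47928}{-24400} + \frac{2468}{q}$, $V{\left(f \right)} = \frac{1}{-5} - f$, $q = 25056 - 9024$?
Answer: $\frac{4155951369}{2546750} \approx 1631.9$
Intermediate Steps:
$q = 16032$
$V{\left(f \right)} = - \frac{1}{5} - f$
$d{\left(b,T \right)} = \frac{1}{3 \left(- \frac{21}{5} + b\right)}$ ($d{\left(b,T \right)} = \frac{1}{3 \left(\left(- \frac{1}{5} - 4\right) + b\right)} = \frac{1}{3 \left(- \frac{21}{5} + b\right)}$)
$o = \frac{12946889}{6112200}$ ($o = - \frac{47928}{-24400} + \frac{2468}{16032} = \left(-47928\right) \left(- \frac{1}{24400}\right) + 2468 \cdot \frac{1}{16032} = \frac{5991}{3050} + \frac{617}{4008} = \frac{12946889}{6112200} \approx 2.1182$)
$\frac{o}{d{\left(261,177 \right)}} = \frac{12946889}{6112200 \frac{5}{3 \left(-21 + 5 \cdot 261\right)}} = \frac{12946889}{6112200 \frac{5}{3 \left(-21 + 1305\right)}} = \frac{12946889}{6112200 \frac{5}{3 \cdot 1284}} = \frac{12946889}{6112200 \cdot \frac{5}{3} \cdot \frac{1}{1284}} = \frac{12946889}{6112200 \cdot \frac{5}{3852}} = \frac{12946889}{6112200} \cdot \frac{3852}{5} = \frac{4155951369}{2546750}$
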